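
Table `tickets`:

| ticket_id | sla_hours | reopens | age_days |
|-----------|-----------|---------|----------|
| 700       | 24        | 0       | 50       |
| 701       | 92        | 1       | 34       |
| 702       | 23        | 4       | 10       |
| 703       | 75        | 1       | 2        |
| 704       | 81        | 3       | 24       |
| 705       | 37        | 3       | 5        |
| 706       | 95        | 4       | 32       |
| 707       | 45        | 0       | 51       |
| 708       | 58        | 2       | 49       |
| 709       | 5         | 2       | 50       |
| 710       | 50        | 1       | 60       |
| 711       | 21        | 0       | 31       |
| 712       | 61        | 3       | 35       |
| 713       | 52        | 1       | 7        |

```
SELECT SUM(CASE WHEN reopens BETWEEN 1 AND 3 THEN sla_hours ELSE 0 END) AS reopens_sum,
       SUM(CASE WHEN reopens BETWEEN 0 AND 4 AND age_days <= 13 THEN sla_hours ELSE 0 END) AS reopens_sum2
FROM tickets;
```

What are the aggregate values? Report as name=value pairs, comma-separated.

[reopens_sum: reopens BETWEEN 1 AND 3]
ticket_id=700: ✗
ticket_id=701: ✓ → 92
ticket_id=702: ✗
ticket_id=703: ✓ → 75
ticket_id=704: ✓ → 81
ticket_id=705: ✓ → 37
ticket_id=706: ✗
ticket_id=707: ✗
ticket_id=708: ✓ → 58
ticket_id=709: ✓ → 5
ticket_id=710: ✓ → 50
ticket_id=711: ✗
ticket_id=712: ✓ → 61
ticket_id=713: ✓ → 52
reopens_sum = 92 + 75 + 81 + 37 + 58 + 5 + 50 + 61 + 52 = 511
—
[reopens_sum2: reopens BETWEEN 0 AND 4 AND age_days <= 13]
ticket_id=700: ✗
ticket_id=701: ✗
ticket_id=702: ✓ → 23
ticket_id=703: ✓ → 75
ticket_id=704: ✗
ticket_id=705: ✓ → 37
ticket_id=706: ✗
ticket_id=707: ✗
ticket_id=708: ✗
ticket_id=709: ✗
ticket_id=710: ✗
ticket_id=711: ✗
ticket_id=712: ✗
ticket_id=713: ✓ → 52
reopens_sum2 = 23 + 75 + 37 + 52 = 187

reopens_sum=511, reopens_sum2=187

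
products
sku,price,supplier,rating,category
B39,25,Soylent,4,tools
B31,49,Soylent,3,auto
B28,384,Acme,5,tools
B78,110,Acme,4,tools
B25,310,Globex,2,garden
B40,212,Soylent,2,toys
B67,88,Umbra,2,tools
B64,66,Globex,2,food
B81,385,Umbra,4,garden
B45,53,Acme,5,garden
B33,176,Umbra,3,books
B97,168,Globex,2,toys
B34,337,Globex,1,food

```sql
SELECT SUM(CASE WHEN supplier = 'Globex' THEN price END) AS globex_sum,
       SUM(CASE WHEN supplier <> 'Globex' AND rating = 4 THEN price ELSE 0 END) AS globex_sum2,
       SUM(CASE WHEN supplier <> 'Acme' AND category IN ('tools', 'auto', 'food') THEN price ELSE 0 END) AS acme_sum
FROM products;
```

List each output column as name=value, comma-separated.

globex_sum=881, globex_sum2=520, acme_sum=565

[globex_sum: supplier = 'Globex']
sku=B39: ✗
sku=B31: ✗
sku=B28: ✗
sku=B78: ✗
sku=B25: ✓ → 310
sku=B40: ✗
sku=B67: ✗
sku=B64: ✓ → 66
sku=B81: ✗
sku=B45: ✗
sku=B33: ✗
sku=B97: ✓ → 168
sku=B34: ✓ → 337
globex_sum = 310 + 66 + 168 + 337 = 881
—
[globex_sum2: supplier <> 'Globex' AND rating = 4]
sku=B39: ✓ → 25
sku=B31: ✗
sku=B28: ✗
sku=B78: ✓ → 110
sku=B25: ✗
sku=B40: ✗
sku=B67: ✗
sku=B64: ✗
sku=B81: ✓ → 385
sku=B45: ✗
sku=B33: ✗
sku=B97: ✗
sku=B34: ✗
globex_sum2 = 25 + 110 + 385 = 520
—
[acme_sum: supplier <> 'Acme' AND category IN ('tools', 'auto', 'food')]
sku=B39: ✓ → 25
sku=B31: ✓ → 49
sku=B28: ✗
sku=B78: ✗
sku=B25: ✗
sku=B40: ✗
sku=B67: ✓ → 88
sku=B64: ✓ → 66
sku=B81: ✗
sku=B45: ✗
sku=B33: ✗
sku=B97: ✗
sku=B34: ✓ → 337
acme_sum = 25 + 49 + 88 + 66 + 337 = 565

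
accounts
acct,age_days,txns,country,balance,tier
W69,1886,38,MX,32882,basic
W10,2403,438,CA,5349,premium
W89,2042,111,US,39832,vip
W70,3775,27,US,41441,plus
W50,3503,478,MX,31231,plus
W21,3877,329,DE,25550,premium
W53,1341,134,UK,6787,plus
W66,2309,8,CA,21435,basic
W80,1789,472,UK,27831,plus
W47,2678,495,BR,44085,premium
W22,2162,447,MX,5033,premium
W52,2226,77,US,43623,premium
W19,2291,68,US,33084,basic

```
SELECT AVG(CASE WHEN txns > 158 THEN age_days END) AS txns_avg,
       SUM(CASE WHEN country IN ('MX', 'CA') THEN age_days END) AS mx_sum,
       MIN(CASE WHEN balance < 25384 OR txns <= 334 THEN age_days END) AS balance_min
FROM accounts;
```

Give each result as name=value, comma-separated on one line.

txns_avg=2735.3333333333, mx_sum=12263, balance_min=1341

[txns_avg: txns > 158]
acct=W69: ✗
acct=W10: ✓ → 2403
acct=W89: ✗
acct=W70: ✗
acct=W50: ✓ → 3503
acct=W21: ✓ → 3877
acct=W53: ✗
acct=W66: ✗
acct=W80: ✓ → 1789
acct=W47: ✓ → 2678
acct=W22: ✓ → 2162
acct=W52: ✗
acct=W19: ✗
txns_avg = (2403 + 3503 + 3877 + 1789 + 2678 + 2162) / 6 = 2735.3333333333
—
[mx_sum: country IN ('MX', 'CA')]
acct=W69: ✓ → 1886
acct=W10: ✓ → 2403
acct=W89: ✗
acct=W70: ✗
acct=W50: ✓ → 3503
acct=W21: ✗
acct=W53: ✗
acct=W66: ✓ → 2309
acct=W80: ✗
acct=W47: ✗
acct=W22: ✓ → 2162
acct=W52: ✗
acct=W19: ✗
mx_sum = 1886 + 2403 + 3503 + 2309 + 2162 = 12263
—
[balance_min: balance < 25384 OR txns <= 334]
acct=W69: ✓ → 1886
acct=W10: ✓ → 2403
acct=W89: ✓ → 2042
acct=W70: ✓ → 3775
acct=W50: ✗
acct=W21: ✓ → 3877
acct=W53: ✓ → 1341
acct=W66: ✓ → 2309
acct=W80: ✗
acct=W47: ✗
acct=W22: ✓ → 2162
acct=W52: ✓ → 2226
acct=W19: ✓ → 2291
balance_min = MIN(1886, 2403, 2042, 3775, 3877, 1341, 2309, 2162, 2226, 2291) = 1341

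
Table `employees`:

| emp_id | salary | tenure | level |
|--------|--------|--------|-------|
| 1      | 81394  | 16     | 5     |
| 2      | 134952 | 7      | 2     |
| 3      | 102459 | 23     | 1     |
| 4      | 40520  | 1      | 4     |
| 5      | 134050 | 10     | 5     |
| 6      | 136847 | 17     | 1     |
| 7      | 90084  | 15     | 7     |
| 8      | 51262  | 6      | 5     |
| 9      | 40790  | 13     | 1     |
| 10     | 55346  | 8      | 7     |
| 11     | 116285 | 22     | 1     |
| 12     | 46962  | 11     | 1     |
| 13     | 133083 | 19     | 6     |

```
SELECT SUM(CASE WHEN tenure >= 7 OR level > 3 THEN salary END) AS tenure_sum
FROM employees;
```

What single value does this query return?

1164034

emp_id=1: ✓ → 81394
emp_id=2: ✓ → 134952
emp_id=3: ✓ → 102459
emp_id=4: ✓ → 40520
emp_id=5: ✓ → 134050
emp_id=6: ✓ → 136847
emp_id=7: ✓ → 90084
emp_id=8: ✓ → 51262
emp_id=9: ✓ → 40790
emp_id=10: ✓ → 55346
emp_id=11: ✓ → 116285
emp_id=12: ✓ → 46962
emp_id=13: ✓ → 133083
tenure_sum = 81394 + 134952 + 102459 + 40520 + 134050 + 136847 + 90084 + 51262 + 40790 + 55346 + 116285 + 46962 + 133083 = 1164034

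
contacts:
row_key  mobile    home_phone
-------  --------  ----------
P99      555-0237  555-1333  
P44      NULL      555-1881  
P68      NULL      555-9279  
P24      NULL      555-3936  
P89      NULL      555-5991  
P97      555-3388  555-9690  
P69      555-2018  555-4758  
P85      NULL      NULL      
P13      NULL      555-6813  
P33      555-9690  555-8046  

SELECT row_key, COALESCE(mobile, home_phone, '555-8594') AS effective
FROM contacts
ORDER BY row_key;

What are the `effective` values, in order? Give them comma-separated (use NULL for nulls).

555-6813, 555-3936, 555-9690, 555-1881, 555-9279, 555-2018, 555-8594, 555-5991, 555-3388, 555-0237

row_key=P13: mobile=NULL, home_phone=555-6813 → 555-6813
row_key=P24: mobile=NULL, home_phone=555-3936 → 555-3936
row_key=P33: mobile=555-9690 → 555-9690
row_key=P44: mobile=NULL, home_phone=555-1881 → 555-1881
row_key=P68: mobile=NULL, home_phone=555-9279 → 555-9279
row_key=P69: mobile=555-2018 → 555-2018
row_key=P85: mobile=NULL, home_phone=NULL, → literal 555-8594 → 555-8594
row_key=P89: mobile=NULL, home_phone=555-5991 → 555-5991
row_key=P97: mobile=555-3388 → 555-3388
row_key=P99: mobile=555-0237 → 555-0237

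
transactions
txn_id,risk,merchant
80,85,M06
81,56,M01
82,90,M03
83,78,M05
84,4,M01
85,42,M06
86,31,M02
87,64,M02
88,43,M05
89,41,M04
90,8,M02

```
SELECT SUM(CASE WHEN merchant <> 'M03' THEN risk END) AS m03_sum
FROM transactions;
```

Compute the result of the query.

452

txn_id=80: ✓ → 85
txn_id=81: ✓ → 56
txn_id=82: ✗
txn_id=83: ✓ → 78
txn_id=84: ✓ → 4
txn_id=85: ✓ → 42
txn_id=86: ✓ → 31
txn_id=87: ✓ → 64
txn_id=88: ✓ → 43
txn_id=89: ✓ → 41
txn_id=90: ✓ → 8
m03_sum = 85 + 56 + 78 + 4 + 42 + 31 + 64 + 43 + 41 + 8 = 452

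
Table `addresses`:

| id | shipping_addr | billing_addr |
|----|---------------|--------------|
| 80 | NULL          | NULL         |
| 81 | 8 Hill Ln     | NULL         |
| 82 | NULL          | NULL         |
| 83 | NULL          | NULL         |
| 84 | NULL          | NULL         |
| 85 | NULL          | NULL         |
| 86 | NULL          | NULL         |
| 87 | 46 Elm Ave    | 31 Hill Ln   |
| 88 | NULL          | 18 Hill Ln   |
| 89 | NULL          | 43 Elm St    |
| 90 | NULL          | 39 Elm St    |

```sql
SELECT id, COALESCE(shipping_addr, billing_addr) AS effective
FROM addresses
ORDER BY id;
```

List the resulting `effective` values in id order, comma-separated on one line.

NULL, 8 Hill Ln, NULL, NULL, NULL, NULL, NULL, 46 Elm Ave, 18 Hill Ln, 43 Elm St, 39 Elm St

id=80: shipping_addr=NULL, billing_addr=NULL (all NULL) → NULL
id=81: shipping_addr=8 Hill Ln → 8 Hill Ln
id=82: shipping_addr=NULL, billing_addr=NULL (all NULL) → NULL
id=83: shipping_addr=NULL, billing_addr=NULL (all NULL) → NULL
id=84: shipping_addr=NULL, billing_addr=NULL (all NULL) → NULL
id=85: shipping_addr=NULL, billing_addr=NULL (all NULL) → NULL
id=86: shipping_addr=NULL, billing_addr=NULL (all NULL) → NULL
id=87: shipping_addr=46 Elm Ave → 46 Elm Ave
id=88: shipping_addr=NULL, billing_addr=18 Hill Ln → 18 Hill Ln
id=89: shipping_addr=NULL, billing_addr=43 Elm St → 43 Elm St
id=90: shipping_addr=NULL, billing_addr=39 Elm St → 39 Elm St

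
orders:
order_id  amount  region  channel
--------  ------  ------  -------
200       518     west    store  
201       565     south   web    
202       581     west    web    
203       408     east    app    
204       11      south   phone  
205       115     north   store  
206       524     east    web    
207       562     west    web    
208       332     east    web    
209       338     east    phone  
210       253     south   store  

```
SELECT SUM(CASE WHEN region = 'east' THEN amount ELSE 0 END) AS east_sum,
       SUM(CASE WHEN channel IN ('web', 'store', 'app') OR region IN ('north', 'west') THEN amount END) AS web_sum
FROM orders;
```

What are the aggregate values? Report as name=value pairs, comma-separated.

east_sum=1602, web_sum=3858

[east_sum: region = 'east']
order_id=200: ✗
order_id=201: ✗
order_id=202: ✗
order_id=203: ✓ → 408
order_id=204: ✗
order_id=205: ✗
order_id=206: ✓ → 524
order_id=207: ✗
order_id=208: ✓ → 332
order_id=209: ✓ → 338
order_id=210: ✗
east_sum = 408 + 524 + 332 + 338 = 1602
—
[web_sum: channel IN ('web', 'store', 'app') OR region IN ('north', 'west')]
order_id=200: ✓ → 518
order_id=201: ✓ → 565
order_id=202: ✓ → 581
order_id=203: ✓ → 408
order_id=204: ✗
order_id=205: ✓ → 115
order_id=206: ✓ → 524
order_id=207: ✓ → 562
order_id=208: ✓ → 332
order_id=209: ✗
order_id=210: ✓ → 253
web_sum = 518 + 565 + 581 + 408 + 115 + 524 + 562 + 332 + 253 = 3858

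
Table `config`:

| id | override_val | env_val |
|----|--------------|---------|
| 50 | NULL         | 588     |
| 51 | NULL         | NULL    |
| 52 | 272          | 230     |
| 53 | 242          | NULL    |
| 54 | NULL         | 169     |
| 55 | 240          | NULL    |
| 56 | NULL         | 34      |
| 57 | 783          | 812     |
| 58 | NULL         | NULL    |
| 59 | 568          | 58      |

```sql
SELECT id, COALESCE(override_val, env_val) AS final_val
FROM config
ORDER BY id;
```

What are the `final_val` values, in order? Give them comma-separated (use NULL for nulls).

id=50: override_val=NULL, env_val=588 → 588
id=51: override_val=NULL, env_val=NULL (all NULL) → NULL
id=52: override_val=272 → 272
id=53: override_val=242 → 242
id=54: override_val=NULL, env_val=169 → 169
id=55: override_val=240 → 240
id=56: override_val=NULL, env_val=34 → 34
id=57: override_val=783 → 783
id=58: override_val=NULL, env_val=NULL (all NULL) → NULL
id=59: override_val=568 → 568

588, NULL, 272, 242, 169, 240, 34, 783, NULL, 568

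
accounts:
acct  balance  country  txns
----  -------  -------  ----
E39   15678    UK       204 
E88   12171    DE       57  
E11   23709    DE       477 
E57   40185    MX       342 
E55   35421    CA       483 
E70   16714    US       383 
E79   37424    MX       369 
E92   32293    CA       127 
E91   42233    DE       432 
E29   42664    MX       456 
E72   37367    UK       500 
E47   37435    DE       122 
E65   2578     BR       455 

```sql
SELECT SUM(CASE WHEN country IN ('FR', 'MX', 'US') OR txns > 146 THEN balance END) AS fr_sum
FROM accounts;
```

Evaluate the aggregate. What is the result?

acct=E39: ✓ → 15678
acct=E88: ✗
acct=E11: ✓ → 23709
acct=E57: ✓ → 40185
acct=E55: ✓ → 35421
acct=E70: ✓ → 16714
acct=E79: ✓ → 37424
acct=E92: ✗
acct=E91: ✓ → 42233
acct=E29: ✓ → 42664
acct=E72: ✓ → 37367
acct=E47: ✗
acct=E65: ✓ → 2578
fr_sum = 15678 + 23709 + 40185 + 35421 + 16714 + 37424 + 42233 + 42664 + 37367 + 2578 = 293973

293973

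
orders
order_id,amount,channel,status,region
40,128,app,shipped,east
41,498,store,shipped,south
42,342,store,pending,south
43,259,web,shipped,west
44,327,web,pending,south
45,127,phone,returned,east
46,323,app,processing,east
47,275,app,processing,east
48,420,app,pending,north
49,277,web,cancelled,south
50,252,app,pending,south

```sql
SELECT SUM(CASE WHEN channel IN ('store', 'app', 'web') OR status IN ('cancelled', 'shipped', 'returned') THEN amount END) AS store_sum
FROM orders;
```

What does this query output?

3228

order_id=40: ✓ → 128
order_id=41: ✓ → 498
order_id=42: ✓ → 342
order_id=43: ✓ → 259
order_id=44: ✓ → 327
order_id=45: ✓ → 127
order_id=46: ✓ → 323
order_id=47: ✓ → 275
order_id=48: ✓ → 420
order_id=49: ✓ → 277
order_id=50: ✓ → 252
store_sum = 128 + 498 + 342 + 259 + 327 + 127 + 323 + 275 + 420 + 277 + 252 = 3228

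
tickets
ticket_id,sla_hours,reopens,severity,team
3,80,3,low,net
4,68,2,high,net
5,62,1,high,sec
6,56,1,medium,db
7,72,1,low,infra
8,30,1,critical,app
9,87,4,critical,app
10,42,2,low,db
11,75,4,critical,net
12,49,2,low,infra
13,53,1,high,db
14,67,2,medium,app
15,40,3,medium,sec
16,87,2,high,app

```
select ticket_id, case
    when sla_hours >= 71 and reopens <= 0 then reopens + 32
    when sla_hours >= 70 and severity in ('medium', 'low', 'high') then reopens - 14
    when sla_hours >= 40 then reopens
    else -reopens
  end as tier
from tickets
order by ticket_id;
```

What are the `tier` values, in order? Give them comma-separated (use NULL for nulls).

ticket_id=3: sla_hours >= 70 and severity in ('medium', 'low', 'high') → -11
ticket_id=4: sla_hours >= 40 → 2
ticket_id=5: sla_hours >= 40 → 1
ticket_id=6: sla_hours >= 40 → 1
ticket_id=7: sla_hours >= 70 and severity in ('medium', 'low', 'high') → -13
ticket_id=8: ELSE → -1
ticket_id=9: sla_hours >= 40 → 4
ticket_id=10: sla_hours >= 40 → 2
ticket_id=11: sla_hours >= 40 → 4
ticket_id=12: sla_hours >= 40 → 2
ticket_id=13: sla_hours >= 40 → 1
ticket_id=14: sla_hours >= 40 → 2
ticket_id=15: sla_hours >= 40 → 3
ticket_id=16: sla_hours >= 70 and severity in ('medium', 'low', 'high') → -12

-11, 2, 1, 1, -13, -1, 4, 2, 4, 2, 1, 2, 3, -12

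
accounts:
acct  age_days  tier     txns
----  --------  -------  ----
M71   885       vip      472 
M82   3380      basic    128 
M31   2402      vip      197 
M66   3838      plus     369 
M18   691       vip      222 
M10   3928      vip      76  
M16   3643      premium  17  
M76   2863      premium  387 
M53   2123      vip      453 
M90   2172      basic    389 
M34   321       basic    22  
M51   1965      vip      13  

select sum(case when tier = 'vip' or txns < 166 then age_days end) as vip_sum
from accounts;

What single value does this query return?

19338

acct=M71: ✓ → 885
acct=M82: ✓ → 3380
acct=M31: ✓ → 2402
acct=M66: ✗
acct=M18: ✓ → 691
acct=M10: ✓ → 3928
acct=M16: ✓ → 3643
acct=M76: ✗
acct=M53: ✓ → 2123
acct=M90: ✗
acct=M34: ✓ → 321
acct=M51: ✓ → 1965
vip_sum = 885 + 3380 + 2402 + 691 + 3928 + 3643 + 2123 + 321 + 1965 = 19338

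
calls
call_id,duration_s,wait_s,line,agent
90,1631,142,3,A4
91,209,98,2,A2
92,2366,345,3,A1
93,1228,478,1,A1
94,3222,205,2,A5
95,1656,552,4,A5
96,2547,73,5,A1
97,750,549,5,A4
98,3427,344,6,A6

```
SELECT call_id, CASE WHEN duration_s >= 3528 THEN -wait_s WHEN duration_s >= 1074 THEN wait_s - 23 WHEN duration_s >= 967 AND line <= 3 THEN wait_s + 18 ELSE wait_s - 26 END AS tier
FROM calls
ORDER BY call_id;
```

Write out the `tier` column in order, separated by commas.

119, 72, 322, 455, 182, 529, 50, 523, 321

call_id=90: duration_s >= 1074 → 119
call_id=91: ELSE → 72
call_id=92: duration_s >= 1074 → 322
call_id=93: duration_s >= 1074 → 455
call_id=94: duration_s >= 1074 → 182
call_id=95: duration_s >= 1074 → 529
call_id=96: duration_s >= 1074 → 50
call_id=97: ELSE → 523
call_id=98: duration_s >= 1074 → 321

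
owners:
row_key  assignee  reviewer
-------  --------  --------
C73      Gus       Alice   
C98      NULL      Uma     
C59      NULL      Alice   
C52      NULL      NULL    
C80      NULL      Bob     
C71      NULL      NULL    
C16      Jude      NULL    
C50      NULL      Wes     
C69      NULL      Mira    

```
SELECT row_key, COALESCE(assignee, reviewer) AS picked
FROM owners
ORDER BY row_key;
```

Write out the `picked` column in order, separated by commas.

row_key=C16: assignee=Jude → Jude
row_key=C50: assignee=NULL, reviewer=Wes → Wes
row_key=C52: assignee=NULL, reviewer=NULL (all NULL) → NULL
row_key=C59: assignee=NULL, reviewer=Alice → Alice
row_key=C69: assignee=NULL, reviewer=Mira → Mira
row_key=C71: assignee=NULL, reviewer=NULL (all NULL) → NULL
row_key=C73: assignee=Gus → Gus
row_key=C80: assignee=NULL, reviewer=Bob → Bob
row_key=C98: assignee=NULL, reviewer=Uma → Uma

Jude, Wes, NULL, Alice, Mira, NULL, Gus, Bob, Uma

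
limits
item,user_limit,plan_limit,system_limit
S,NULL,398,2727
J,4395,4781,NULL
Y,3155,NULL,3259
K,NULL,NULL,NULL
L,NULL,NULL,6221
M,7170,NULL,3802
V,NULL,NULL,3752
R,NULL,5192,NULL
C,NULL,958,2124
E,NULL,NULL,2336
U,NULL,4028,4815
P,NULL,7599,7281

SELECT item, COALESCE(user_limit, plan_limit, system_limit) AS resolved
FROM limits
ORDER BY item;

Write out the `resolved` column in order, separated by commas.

item=C: user_limit=NULL, plan_limit=958 → 958
item=E: user_limit=NULL, plan_limit=NULL, system_limit=2336 → 2336
item=J: user_limit=4395 → 4395
item=K: user_limit=NULL, plan_limit=NULL, system_limit=NULL (all NULL) → NULL
item=L: user_limit=NULL, plan_limit=NULL, system_limit=6221 → 6221
item=M: user_limit=7170 → 7170
item=P: user_limit=NULL, plan_limit=7599 → 7599
item=R: user_limit=NULL, plan_limit=5192 → 5192
item=S: user_limit=NULL, plan_limit=398 → 398
item=U: user_limit=NULL, plan_limit=4028 → 4028
item=V: user_limit=NULL, plan_limit=NULL, system_limit=3752 → 3752
item=Y: user_limit=3155 → 3155

958, 2336, 4395, NULL, 6221, 7170, 7599, 5192, 398, 4028, 3752, 3155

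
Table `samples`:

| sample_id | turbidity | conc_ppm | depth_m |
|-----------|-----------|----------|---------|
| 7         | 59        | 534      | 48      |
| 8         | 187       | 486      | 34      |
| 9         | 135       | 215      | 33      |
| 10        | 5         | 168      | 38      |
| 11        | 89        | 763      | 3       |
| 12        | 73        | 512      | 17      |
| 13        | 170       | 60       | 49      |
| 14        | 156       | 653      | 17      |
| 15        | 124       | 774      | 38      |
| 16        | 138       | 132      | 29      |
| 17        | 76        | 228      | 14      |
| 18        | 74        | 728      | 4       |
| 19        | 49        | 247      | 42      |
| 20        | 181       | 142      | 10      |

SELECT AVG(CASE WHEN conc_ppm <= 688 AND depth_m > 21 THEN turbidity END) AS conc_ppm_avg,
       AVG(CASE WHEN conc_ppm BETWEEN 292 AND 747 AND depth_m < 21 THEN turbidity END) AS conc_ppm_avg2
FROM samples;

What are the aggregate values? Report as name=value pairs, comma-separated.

[conc_ppm_avg: conc_ppm <= 688 AND depth_m > 21]
sample_id=7: ✓ → 59
sample_id=8: ✓ → 187
sample_id=9: ✓ → 135
sample_id=10: ✓ → 5
sample_id=11: ✗
sample_id=12: ✗
sample_id=13: ✓ → 170
sample_id=14: ✗
sample_id=15: ✗
sample_id=16: ✓ → 138
sample_id=17: ✗
sample_id=18: ✗
sample_id=19: ✓ → 49
sample_id=20: ✗
conc_ppm_avg = (59 + 187 + 135 + 5 + 170 + 138 + 49) / 7 = 106.1428571429
—
[conc_ppm_avg2: conc_ppm BETWEEN 292 AND 747 AND depth_m < 21]
sample_id=7: ✗
sample_id=8: ✗
sample_id=9: ✗
sample_id=10: ✗
sample_id=11: ✗
sample_id=12: ✓ → 73
sample_id=13: ✗
sample_id=14: ✓ → 156
sample_id=15: ✗
sample_id=16: ✗
sample_id=17: ✗
sample_id=18: ✓ → 74
sample_id=19: ✗
sample_id=20: ✗
conc_ppm_avg2 = (73 + 156 + 74) / 3 = 101

conc_ppm_avg=106.1428571429, conc_ppm_avg2=101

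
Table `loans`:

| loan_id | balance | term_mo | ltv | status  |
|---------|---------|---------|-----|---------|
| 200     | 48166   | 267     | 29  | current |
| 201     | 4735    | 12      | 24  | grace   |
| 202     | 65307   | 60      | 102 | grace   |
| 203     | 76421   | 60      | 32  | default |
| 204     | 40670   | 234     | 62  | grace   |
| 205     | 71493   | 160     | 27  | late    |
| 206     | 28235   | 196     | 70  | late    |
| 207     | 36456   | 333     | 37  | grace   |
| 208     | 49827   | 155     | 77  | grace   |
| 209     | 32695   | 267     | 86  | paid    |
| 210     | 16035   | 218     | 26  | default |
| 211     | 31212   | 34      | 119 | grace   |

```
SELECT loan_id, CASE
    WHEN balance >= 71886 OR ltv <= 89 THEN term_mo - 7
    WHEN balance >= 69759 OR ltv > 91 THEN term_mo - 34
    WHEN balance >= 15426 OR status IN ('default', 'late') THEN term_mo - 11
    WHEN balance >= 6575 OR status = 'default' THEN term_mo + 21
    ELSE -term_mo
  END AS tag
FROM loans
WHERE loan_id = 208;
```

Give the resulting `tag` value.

loan_id = 208: balance=49827, term_mo=155, ltv=77, status=grace.
balance >= 71886 OR ltv <= 89 → true → 148

148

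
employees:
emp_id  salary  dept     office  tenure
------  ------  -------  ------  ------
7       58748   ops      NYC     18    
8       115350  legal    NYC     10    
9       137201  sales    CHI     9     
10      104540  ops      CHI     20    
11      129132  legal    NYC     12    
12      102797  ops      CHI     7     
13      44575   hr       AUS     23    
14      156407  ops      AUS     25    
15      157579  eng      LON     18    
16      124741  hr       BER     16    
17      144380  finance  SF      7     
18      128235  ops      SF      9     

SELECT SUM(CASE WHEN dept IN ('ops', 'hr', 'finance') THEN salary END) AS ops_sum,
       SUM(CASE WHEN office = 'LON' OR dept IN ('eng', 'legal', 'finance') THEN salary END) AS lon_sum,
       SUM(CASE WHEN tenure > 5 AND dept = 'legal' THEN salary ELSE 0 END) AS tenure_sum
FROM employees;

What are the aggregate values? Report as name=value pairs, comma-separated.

ops_sum=864423, lon_sum=546441, tenure_sum=244482

[ops_sum: dept IN ('ops', 'hr', 'finance')]
emp_id=7: ✓ → 58748
emp_id=8: ✗
emp_id=9: ✗
emp_id=10: ✓ → 104540
emp_id=11: ✗
emp_id=12: ✓ → 102797
emp_id=13: ✓ → 44575
emp_id=14: ✓ → 156407
emp_id=15: ✗
emp_id=16: ✓ → 124741
emp_id=17: ✓ → 144380
emp_id=18: ✓ → 128235
ops_sum = 58748 + 104540 + 102797 + 44575 + 156407 + 124741 + 144380 + 128235 = 864423
—
[lon_sum: office = 'LON' OR dept IN ('eng', 'legal', 'finance')]
emp_id=7: ✗
emp_id=8: ✓ → 115350
emp_id=9: ✗
emp_id=10: ✗
emp_id=11: ✓ → 129132
emp_id=12: ✗
emp_id=13: ✗
emp_id=14: ✗
emp_id=15: ✓ → 157579
emp_id=16: ✗
emp_id=17: ✓ → 144380
emp_id=18: ✗
lon_sum = 115350 + 129132 + 157579 + 144380 = 546441
—
[tenure_sum: tenure > 5 AND dept = 'legal']
emp_id=7: ✗
emp_id=8: ✓ → 115350
emp_id=9: ✗
emp_id=10: ✗
emp_id=11: ✓ → 129132
emp_id=12: ✗
emp_id=13: ✗
emp_id=14: ✗
emp_id=15: ✗
emp_id=16: ✗
emp_id=17: ✗
emp_id=18: ✗
tenure_sum = 115350 + 129132 = 244482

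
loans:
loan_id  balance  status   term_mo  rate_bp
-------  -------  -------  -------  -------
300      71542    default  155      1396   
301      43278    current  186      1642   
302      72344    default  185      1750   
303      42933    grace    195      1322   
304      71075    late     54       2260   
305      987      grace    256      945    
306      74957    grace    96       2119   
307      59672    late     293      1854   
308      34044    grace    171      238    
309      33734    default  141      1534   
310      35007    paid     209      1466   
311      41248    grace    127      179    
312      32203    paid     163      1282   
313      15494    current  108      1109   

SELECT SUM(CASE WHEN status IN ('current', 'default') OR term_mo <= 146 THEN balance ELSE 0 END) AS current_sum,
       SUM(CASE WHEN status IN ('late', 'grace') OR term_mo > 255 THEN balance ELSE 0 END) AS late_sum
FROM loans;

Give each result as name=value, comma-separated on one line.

[current_sum: status IN ('current', 'default') OR term_mo <= 146]
loan_id=300: ✓ → 71542
loan_id=301: ✓ → 43278
loan_id=302: ✓ → 72344
loan_id=303: ✗
loan_id=304: ✓ → 71075
loan_id=305: ✗
loan_id=306: ✓ → 74957
loan_id=307: ✗
loan_id=308: ✗
loan_id=309: ✓ → 33734
loan_id=310: ✗
loan_id=311: ✓ → 41248
loan_id=312: ✗
loan_id=313: ✓ → 15494
current_sum = 71542 + 43278 + 72344 + 71075 + 74957 + 33734 + 41248 + 15494 = 423672
—
[late_sum: status IN ('late', 'grace') OR term_mo > 255]
loan_id=300: ✗
loan_id=301: ✗
loan_id=302: ✗
loan_id=303: ✓ → 42933
loan_id=304: ✓ → 71075
loan_id=305: ✓ → 987
loan_id=306: ✓ → 74957
loan_id=307: ✓ → 59672
loan_id=308: ✓ → 34044
loan_id=309: ✗
loan_id=310: ✗
loan_id=311: ✓ → 41248
loan_id=312: ✗
loan_id=313: ✗
late_sum = 42933 + 71075 + 987 + 74957 + 59672 + 34044 + 41248 = 324916

current_sum=423672, late_sum=324916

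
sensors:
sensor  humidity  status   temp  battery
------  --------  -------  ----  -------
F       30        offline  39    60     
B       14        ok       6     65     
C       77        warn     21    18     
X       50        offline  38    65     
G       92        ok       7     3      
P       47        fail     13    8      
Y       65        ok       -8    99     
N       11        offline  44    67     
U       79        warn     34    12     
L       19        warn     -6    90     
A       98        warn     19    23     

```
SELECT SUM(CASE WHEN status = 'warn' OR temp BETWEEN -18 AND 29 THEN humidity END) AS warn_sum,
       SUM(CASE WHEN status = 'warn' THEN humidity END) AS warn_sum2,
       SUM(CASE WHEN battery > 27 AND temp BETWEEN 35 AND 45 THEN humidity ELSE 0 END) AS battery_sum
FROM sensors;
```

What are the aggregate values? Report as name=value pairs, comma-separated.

warn_sum=491, warn_sum2=273, battery_sum=91

[warn_sum: status = 'warn' OR temp BETWEEN -18 AND 29]
sensor=F: ✗
sensor=B: ✓ → 14
sensor=C: ✓ → 77
sensor=X: ✗
sensor=G: ✓ → 92
sensor=P: ✓ → 47
sensor=Y: ✓ → 65
sensor=N: ✗
sensor=U: ✓ → 79
sensor=L: ✓ → 19
sensor=A: ✓ → 98
warn_sum = 14 + 77 + 92 + 47 + 65 + 79 + 19 + 98 = 491
—
[warn_sum2: status = 'warn']
sensor=F: ✗
sensor=B: ✗
sensor=C: ✓ → 77
sensor=X: ✗
sensor=G: ✗
sensor=P: ✗
sensor=Y: ✗
sensor=N: ✗
sensor=U: ✓ → 79
sensor=L: ✓ → 19
sensor=A: ✓ → 98
warn_sum2 = 77 + 79 + 19 + 98 = 273
—
[battery_sum: battery > 27 AND temp BETWEEN 35 AND 45]
sensor=F: ✓ → 30
sensor=B: ✗
sensor=C: ✗
sensor=X: ✓ → 50
sensor=G: ✗
sensor=P: ✗
sensor=Y: ✗
sensor=N: ✓ → 11
sensor=U: ✗
sensor=L: ✗
sensor=A: ✗
battery_sum = 30 + 50 + 11 = 91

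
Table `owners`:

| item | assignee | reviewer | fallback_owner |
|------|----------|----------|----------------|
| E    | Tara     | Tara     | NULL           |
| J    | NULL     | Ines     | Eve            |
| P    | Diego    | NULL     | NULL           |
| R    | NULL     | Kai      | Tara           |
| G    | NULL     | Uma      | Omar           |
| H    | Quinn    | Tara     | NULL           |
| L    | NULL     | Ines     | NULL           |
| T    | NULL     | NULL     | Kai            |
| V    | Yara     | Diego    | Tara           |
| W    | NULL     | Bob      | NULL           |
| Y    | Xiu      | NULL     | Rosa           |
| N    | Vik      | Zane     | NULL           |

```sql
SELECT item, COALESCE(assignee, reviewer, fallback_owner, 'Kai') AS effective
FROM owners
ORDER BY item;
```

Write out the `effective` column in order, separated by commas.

Tara, Uma, Quinn, Ines, Ines, Vik, Diego, Kai, Kai, Yara, Bob, Xiu

item=E: assignee=Tara → Tara
item=G: assignee=NULL, reviewer=Uma → Uma
item=H: assignee=Quinn → Quinn
item=J: assignee=NULL, reviewer=Ines → Ines
item=L: assignee=NULL, reviewer=Ines → Ines
item=N: assignee=Vik → Vik
item=P: assignee=Diego → Diego
item=R: assignee=NULL, reviewer=Kai → Kai
item=T: assignee=NULL, reviewer=NULL, fallback_owner=Kai → Kai
item=V: assignee=Yara → Yara
item=W: assignee=NULL, reviewer=Bob → Bob
item=Y: assignee=Xiu → Xiu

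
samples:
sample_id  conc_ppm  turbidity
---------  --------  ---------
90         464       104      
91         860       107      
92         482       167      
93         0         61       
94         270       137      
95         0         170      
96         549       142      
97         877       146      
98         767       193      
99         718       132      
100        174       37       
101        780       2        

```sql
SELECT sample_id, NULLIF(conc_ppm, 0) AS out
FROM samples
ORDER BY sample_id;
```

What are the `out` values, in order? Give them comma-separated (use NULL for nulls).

sample_id=90: conc_ppm=464 vs 0: differ → 464
sample_id=91: conc_ppm=860 vs 0: differ → 860
sample_id=92: conc_ppm=482 vs 0: differ → 482
sample_id=93: conc_ppm=0 vs 0: equal → NULL
sample_id=94: conc_ppm=270 vs 0: differ → 270
sample_id=95: conc_ppm=0 vs 0: equal → NULL
sample_id=96: conc_ppm=549 vs 0: differ → 549
sample_id=97: conc_ppm=877 vs 0: differ → 877
sample_id=98: conc_ppm=767 vs 0: differ → 767
sample_id=99: conc_ppm=718 vs 0: differ → 718
sample_id=100: conc_ppm=174 vs 0: differ → 174
sample_id=101: conc_ppm=780 vs 0: differ → 780

464, 860, 482, NULL, 270, NULL, 549, 877, 767, 718, 174, 780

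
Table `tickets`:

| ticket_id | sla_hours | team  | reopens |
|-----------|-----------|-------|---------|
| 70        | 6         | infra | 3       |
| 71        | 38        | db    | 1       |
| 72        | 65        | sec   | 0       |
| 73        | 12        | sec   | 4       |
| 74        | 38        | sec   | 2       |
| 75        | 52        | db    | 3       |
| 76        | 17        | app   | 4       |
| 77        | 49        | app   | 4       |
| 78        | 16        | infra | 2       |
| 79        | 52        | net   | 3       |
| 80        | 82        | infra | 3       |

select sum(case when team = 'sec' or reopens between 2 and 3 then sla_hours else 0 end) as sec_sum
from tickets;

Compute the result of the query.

ticket_id=70: ✓ → 6
ticket_id=71: ✗
ticket_id=72: ✓ → 65
ticket_id=73: ✓ → 12
ticket_id=74: ✓ → 38
ticket_id=75: ✓ → 52
ticket_id=76: ✗
ticket_id=77: ✗
ticket_id=78: ✓ → 16
ticket_id=79: ✓ → 52
ticket_id=80: ✓ → 82
sec_sum = 6 + 65 + 12 + 38 + 52 + 16 + 52 + 82 = 323

323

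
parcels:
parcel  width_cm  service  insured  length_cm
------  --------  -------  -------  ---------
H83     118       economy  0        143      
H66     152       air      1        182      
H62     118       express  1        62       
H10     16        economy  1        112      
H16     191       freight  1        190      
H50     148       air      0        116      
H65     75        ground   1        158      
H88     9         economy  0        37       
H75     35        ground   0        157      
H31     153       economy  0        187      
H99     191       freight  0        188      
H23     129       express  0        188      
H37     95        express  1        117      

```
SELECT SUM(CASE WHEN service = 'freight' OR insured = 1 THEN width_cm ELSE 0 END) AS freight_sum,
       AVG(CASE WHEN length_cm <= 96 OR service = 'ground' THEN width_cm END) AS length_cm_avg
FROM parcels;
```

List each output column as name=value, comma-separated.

[freight_sum: service = 'freight' OR insured = 1]
parcel=H83: ✗
parcel=H66: ✓ → 152
parcel=H62: ✓ → 118
parcel=H10: ✓ → 16
parcel=H16: ✓ → 191
parcel=H50: ✗
parcel=H65: ✓ → 75
parcel=H88: ✗
parcel=H75: ✗
parcel=H31: ✗
parcel=H99: ✓ → 191
parcel=H23: ✗
parcel=H37: ✓ → 95
freight_sum = 152 + 118 + 16 + 191 + 75 + 191 + 95 = 838
—
[length_cm_avg: length_cm <= 96 OR service = 'ground']
parcel=H83: ✗
parcel=H66: ✗
parcel=H62: ✓ → 118
parcel=H10: ✗
parcel=H16: ✗
parcel=H50: ✗
parcel=H65: ✓ → 75
parcel=H88: ✓ → 9
parcel=H75: ✓ → 35
parcel=H31: ✗
parcel=H99: ✗
parcel=H23: ✗
parcel=H37: ✗
length_cm_avg = (118 + 75 + 9 + 35) / 4 = 59.25

freight_sum=838, length_cm_avg=59.25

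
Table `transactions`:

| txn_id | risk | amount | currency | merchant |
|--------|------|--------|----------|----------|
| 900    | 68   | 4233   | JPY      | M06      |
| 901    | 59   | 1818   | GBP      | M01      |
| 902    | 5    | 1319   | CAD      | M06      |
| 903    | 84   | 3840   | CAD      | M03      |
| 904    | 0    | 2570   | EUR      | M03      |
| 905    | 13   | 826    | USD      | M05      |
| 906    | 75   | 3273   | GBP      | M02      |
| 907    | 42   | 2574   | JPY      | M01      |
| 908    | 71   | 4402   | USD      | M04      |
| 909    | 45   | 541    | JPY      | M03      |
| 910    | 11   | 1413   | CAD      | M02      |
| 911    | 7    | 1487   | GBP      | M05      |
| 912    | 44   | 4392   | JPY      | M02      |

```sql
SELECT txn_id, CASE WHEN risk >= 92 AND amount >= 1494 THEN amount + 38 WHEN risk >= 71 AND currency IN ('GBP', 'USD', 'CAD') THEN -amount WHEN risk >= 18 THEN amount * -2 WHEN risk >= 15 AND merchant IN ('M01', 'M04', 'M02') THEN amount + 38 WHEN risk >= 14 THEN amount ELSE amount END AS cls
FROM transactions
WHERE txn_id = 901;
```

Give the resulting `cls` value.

-3636

txn_id = 901: risk=59, amount=1818, currency=GBP, merchant=M01.
risk >= 92 AND amount >= 1494 → false
risk >= 71 AND currency IN ('GBP', 'USD', 'CAD') → false
risk >= 18 → true → -3636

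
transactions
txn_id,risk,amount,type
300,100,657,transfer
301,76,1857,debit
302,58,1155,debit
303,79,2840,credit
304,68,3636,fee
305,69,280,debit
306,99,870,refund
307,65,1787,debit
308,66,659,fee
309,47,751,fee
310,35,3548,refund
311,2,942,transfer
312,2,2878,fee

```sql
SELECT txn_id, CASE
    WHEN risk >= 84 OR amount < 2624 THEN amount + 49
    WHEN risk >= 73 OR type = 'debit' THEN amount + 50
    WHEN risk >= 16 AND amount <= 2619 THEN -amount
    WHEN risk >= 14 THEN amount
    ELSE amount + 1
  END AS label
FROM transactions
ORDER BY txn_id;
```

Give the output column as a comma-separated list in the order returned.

txn_id=300: risk >= 84 OR amount < 2624 → 706
txn_id=301: risk >= 84 OR amount < 2624 → 1906
txn_id=302: risk >= 84 OR amount < 2624 → 1204
txn_id=303: risk >= 73 OR type = 'debit' → 2890
txn_id=304: risk >= 14 → 3636
txn_id=305: risk >= 84 OR amount < 2624 → 329
txn_id=306: risk >= 84 OR amount < 2624 → 919
txn_id=307: risk >= 84 OR amount < 2624 → 1836
txn_id=308: risk >= 84 OR amount < 2624 → 708
txn_id=309: risk >= 84 OR amount < 2624 → 800
txn_id=310: risk >= 14 → 3548
txn_id=311: risk >= 84 OR amount < 2624 → 991
txn_id=312: ELSE → 2879

706, 1906, 1204, 2890, 3636, 329, 919, 1836, 708, 800, 3548, 991, 2879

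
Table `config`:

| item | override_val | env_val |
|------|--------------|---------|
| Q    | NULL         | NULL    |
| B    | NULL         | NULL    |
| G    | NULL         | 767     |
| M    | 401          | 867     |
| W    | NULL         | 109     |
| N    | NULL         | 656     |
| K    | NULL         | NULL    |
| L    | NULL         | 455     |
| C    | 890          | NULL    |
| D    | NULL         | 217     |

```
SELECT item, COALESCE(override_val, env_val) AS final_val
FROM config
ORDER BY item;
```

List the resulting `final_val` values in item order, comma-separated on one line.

item=B: override_val=NULL, env_val=NULL (all NULL) → NULL
item=C: override_val=890 → 890
item=D: override_val=NULL, env_val=217 → 217
item=G: override_val=NULL, env_val=767 → 767
item=K: override_val=NULL, env_val=NULL (all NULL) → NULL
item=L: override_val=NULL, env_val=455 → 455
item=M: override_val=401 → 401
item=N: override_val=NULL, env_val=656 → 656
item=Q: override_val=NULL, env_val=NULL (all NULL) → NULL
item=W: override_val=NULL, env_val=109 → 109

NULL, 890, 217, 767, NULL, 455, 401, 656, NULL, 109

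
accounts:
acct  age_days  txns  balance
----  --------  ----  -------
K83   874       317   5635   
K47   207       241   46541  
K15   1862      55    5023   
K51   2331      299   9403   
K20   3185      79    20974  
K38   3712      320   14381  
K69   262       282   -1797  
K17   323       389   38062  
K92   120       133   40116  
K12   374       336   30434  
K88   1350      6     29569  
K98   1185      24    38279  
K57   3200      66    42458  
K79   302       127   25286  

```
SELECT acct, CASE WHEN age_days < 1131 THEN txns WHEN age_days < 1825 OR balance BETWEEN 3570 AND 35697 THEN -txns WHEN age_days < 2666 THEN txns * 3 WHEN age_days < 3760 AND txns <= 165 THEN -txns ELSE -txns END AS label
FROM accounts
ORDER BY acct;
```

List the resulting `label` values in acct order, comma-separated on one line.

acct=K12: age_days < 1131 → 336
acct=K15: age_days < 1825 OR balance BETWEEN 3570 AND 35697 → -55
acct=K17: age_days < 1131 → 389
acct=K20: age_days < 1825 OR balance BETWEEN 3570 AND 35697 → -79
acct=K38: age_days < 1825 OR balance BETWEEN 3570 AND 35697 → -320
acct=K47: age_days < 1131 → 241
acct=K51: age_days < 1825 OR balance BETWEEN 3570 AND 35697 → -299
acct=K57: age_days < 3760 AND txns <= 165 → -66
acct=K69: age_days < 1131 → 282
acct=K79: age_days < 1131 → 127
acct=K83: age_days < 1131 → 317
acct=K88: age_days < 1825 OR balance BETWEEN 3570 AND 35697 → -6
acct=K92: age_days < 1131 → 133
acct=K98: age_days < 1825 OR balance BETWEEN 3570 AND 35697 → -24

336, -55, 389, -79, -320, 241, -299, -66, 282, 127, 317, -6, 133, -24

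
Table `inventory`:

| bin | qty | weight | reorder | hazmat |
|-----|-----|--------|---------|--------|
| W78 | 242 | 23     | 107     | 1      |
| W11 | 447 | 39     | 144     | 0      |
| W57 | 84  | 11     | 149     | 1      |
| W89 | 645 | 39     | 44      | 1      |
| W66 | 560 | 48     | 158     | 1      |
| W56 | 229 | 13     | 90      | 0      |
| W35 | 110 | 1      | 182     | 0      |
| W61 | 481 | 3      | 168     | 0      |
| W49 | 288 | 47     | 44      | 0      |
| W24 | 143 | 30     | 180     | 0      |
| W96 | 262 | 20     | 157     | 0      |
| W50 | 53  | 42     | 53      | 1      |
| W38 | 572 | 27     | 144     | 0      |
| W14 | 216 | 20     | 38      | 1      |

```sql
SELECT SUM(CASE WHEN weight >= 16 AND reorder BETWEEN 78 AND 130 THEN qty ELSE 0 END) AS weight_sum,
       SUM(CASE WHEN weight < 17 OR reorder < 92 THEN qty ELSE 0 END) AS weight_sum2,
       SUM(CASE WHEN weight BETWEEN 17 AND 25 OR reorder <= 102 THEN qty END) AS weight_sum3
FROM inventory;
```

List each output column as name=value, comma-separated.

[weight_sum: weight >= 16 AND reorder BETWEEN 78 AND 130]
bin=W78: ✓ → 242
bin=W11: ✗
bin=W57: ✗
bin=W89: ✗
bin=W66: ✗
bin=W56: ✗
bin=W35: ✗
bin=W61: ✗
bin=W49: ✗
bin=W24: ✗
bin=W96: ✗
bin=W50: ✗
bin=W38: ✗
bin=W14: ✗
weight_sum = 242
—
[weight_sum2: weight < 17 OR reorder < 92]
bin=W78: ✗
bin=W11: ✗
bin=W57: ✓ → 84
bin=W89: ✓ → 645
bin=W66: ✗
bin=W56: ✓ → 229
bin=W35: ✓ → 110
bin=W61: ✓ → 481
bin=W49: ✓ → 288
bin=W24: ✗
bin=W96: ✗
bin=W50: ✓ → 53
bin=W38: ✗
bin=W14: ✓ → 216
weight_sum2 = 84 + 645 + 229 + 110 + 481 + 288 + 53 + 216 = 2106
—
[weight_sum3: weight BETWEEN 17 AND 25 OR reorder <= 102]
bin=W78: ✓ → 242
bin=W11: ✗
bin=W57: ✗
bin=W89: ✓ → 645
bin=W66: ✗
bin=W56: ✓ → 229
bin=W35: ✗
bin=W61: ✗
bin=W49: ✓ → 288
bin=W24: ✗
bin=W96: ✓ → 262
bin=W50: ✓ → 53
bin=W38: ✗
bin=W14: ✓ → 216
weight_sum3 = 242 + 645 + 229 + 288 + 262 + 53 + 216 = 1935

weight_sum=242, weight_sum2=2106, weight_sum3=1935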